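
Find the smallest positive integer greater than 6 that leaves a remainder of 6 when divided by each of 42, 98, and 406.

8532

N − 6 must be a common multiple of 42, 98, and 406.
42 = 2 × 3 × 7
98 = 2 × 7^2
406 = 2 × 7 × 29
LCM(42, 98, 406) = 2 × 3 × 7^2 × 29 = 8526.
Smallest N > 6 is LCM + 6 = 8526 + 6 = 8532.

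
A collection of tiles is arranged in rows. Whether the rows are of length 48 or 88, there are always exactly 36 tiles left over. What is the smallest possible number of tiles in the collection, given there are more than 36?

564

N − 36 must be a common multiple of 48 and 88.
48 = 2^4 × 3
88 = 2^3 × 11
LCM(48, 88) = 2^4 × 3 × 11 = 528.
Smallest N > 36 is LCM + 36 = 528 + 36 = 564.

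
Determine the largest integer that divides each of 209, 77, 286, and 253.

11

209 = 11 × 19
77 = 7 × 11
286 = 2 × 11 × 13
253 = 11 × 23
gcd(209, 77, 286, 253) = 11.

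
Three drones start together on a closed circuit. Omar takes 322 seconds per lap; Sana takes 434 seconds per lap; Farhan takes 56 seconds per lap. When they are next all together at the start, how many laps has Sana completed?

The first common completion time is the LCM of the periods.
322 = 2 × 7 × 23
434 = 2 × 7 × 31
56 = 2^3 × 7
LCM(322, 434, 56) = 2^3 × 7 × 23 × 31 = 39928.
Laps for period 434: 39928 / 434 = 92.

92 laps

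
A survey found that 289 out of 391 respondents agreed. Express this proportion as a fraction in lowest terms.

289 = 17^2
391 = 17 × 23
gcd(289, 391) = 17.
Divide numerator and denominator by 17: 289/391 = 17/23.

17/23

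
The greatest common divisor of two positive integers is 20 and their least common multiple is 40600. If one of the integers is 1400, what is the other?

580

For two integers, gcd × lcm = product, so the other is (20 × 40600) / 1400 = 812000 / 1400 = 580.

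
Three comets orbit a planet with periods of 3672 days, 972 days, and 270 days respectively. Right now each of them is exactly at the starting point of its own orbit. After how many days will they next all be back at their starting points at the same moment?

165240 days

The first simultaneous occurrence is after LCM of the individual periods.
3672 = 2^3 × 3^3 × 17
972 = 2^2 × 3^5
270 = 2 × 3^3 × 5
LCM(3672, 972, 270) = 2^3 × 3^5 × 5 × 17 = 165240.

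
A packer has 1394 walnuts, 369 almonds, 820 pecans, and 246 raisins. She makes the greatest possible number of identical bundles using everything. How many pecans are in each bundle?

20

Number of bundles = gcd(1394, 369, 820, 246).
1394 = 2 × 17 × 41
369 = 3^2 × 41
820 = 2^2 × 5 × 41
246 = 2 × 3 × 41
gcd(1394, 369, 820, 246) = 41.
pecans per bundle = 820 / 41 = 20.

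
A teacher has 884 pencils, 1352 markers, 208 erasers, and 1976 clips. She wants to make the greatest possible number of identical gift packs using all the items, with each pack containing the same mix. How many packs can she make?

The pack count must divide each quantity, so the greatest is gcd(884, 1352, 208, 1976).
884 = 2^2 × 13 × 17
1352 = 2^3 × 13^2
208 = 2^4 × 13
1976 = 2^3 × 13 × 19
gcd(884, 1352, 208, 1976) = 2^2 × 13 = 52.

52 packs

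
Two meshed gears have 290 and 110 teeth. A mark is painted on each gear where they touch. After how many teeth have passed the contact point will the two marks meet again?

3190 teeth

We need the least common multiple of the intervals.
290 = 2 × 5 × 29
110 = 2 × 5 × 11
LCM(290, 110) = 2 × 5 × 11 × 29 = 3190.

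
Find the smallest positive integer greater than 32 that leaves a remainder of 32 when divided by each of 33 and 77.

N − 32 must be a common multiple of 33 and 77.
33 = 3 × 11
77 = 7 × 11
LCM(33, 77) = 3 × 7 × 11 = 231.
Smallest N > 32 is LCM + 32 = 231 + 32 = 263.

263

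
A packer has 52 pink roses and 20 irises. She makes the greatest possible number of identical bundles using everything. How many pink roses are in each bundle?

Number of bundles = gcd(52, 20).
52 = 2^2 × 13
20 = 2^2 × 5
gcd(52, 20) = 2^2 = 4.
pink roses per bundle = 52 / 4 = 13.

13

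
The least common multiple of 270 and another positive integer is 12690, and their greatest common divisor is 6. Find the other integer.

gcd × lcm = product of the two integers, so the other integer is (6 × 12690) / 270 = 282.

282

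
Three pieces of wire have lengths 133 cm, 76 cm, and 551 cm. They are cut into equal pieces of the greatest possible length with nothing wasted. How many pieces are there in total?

Piece length = gcd(133, 76, 551).
133 = 7 × 19
76 = 2^2 × 19
551 = 19 × 29
gcd(133, 76, 551) = 19.
Total pieces = 133/19 + 76/19 + 551/19 = 7 + 4 + 29 = 40.

40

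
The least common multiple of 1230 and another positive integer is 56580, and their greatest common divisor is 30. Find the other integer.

gcd × lcm = product of the two integers, so the other integer is (30 × 56580) / 1230 = 1380.

1380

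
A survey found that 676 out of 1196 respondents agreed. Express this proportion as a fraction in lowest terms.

676 = 2^2 × 13^2
1196 = 2^2 × 13 × 23
gcd(676, 1196) = 2^2 × 13 = 52.
Divide numerator and denominator by 52: 676/1196 = 13/23.

13/23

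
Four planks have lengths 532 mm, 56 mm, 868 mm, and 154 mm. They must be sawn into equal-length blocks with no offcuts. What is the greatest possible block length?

14 mm

The block length must divide every plank, so the greatest is gcd(532, 56, 868, 154).
532 = 2^2 × 7 × 19
56 = 2^3 × 7
868 = 2^2 × 7 × 31
154 = 2 × 7 × 11
gcd(532, 56, 868, 154) = 2 × 7 = 14.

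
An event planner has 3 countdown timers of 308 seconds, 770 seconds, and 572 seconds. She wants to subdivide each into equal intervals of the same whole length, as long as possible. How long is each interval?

22 seconds

The interval must divide each timer length; the longest such is the gcd.
308 = 2^2 × 7 × 11
770 = 2 × 5 × 7 × 11
572 = 2^2 × 11 × 13
gcd(308, 770, 572) = 2 × 11 = 22.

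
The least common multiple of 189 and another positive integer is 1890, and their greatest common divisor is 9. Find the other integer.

gcd × lcm = product of the two integers, so the other integer is (9 × 1890) / 189 = 90.

90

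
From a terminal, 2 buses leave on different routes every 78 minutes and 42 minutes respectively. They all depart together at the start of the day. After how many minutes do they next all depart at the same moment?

546 minutes

They coincide at every common multiple of the periods; the first is the LCM.
78 = 2 × 3 × 13
42 = 2 × 3 × 7
LCM(78, 42) = 2 × 3 × 7 × 13 = 546.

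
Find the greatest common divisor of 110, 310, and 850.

10

110 = 2 × 5 × 11
310 = 2 × 5 × 31
850 = 2 × 5^2 × 17
gcd(110, 310, 850) = 2 × 5 = 10.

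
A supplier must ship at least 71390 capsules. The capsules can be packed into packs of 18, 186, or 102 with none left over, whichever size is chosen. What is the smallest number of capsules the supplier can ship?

The number of capsules must be a common multiple of 18, 186, and 102, so a multiple of their LCM.
18 = 2 × 3^2
186 = 2 × 3 × 31
102 = 2 × 3 × 17
LCM(18, 186, 102) = 2 × 3^2 × 17 × 31 = 9486.
Smallest multiple of 9486 that is ≥ 71390: ⌈71390/9486⌉ × 9486 = 8 × 9486 = 75888.

75888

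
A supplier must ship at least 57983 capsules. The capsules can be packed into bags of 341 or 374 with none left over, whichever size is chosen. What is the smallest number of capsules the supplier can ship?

69564

The number of capsules must be a common multiple of 341 and 374, so a multiple of their LCM.
341 = 11 × 31
374 = 2 × 11 × 17
LCM(341, 374) = 2 × 11 × 17 × 31 = 11594.
Smallest multiple of 11594 that is ≥ 57983: ⌈57983/11594⌉ × 11594 = 6 × 11594 = 69564.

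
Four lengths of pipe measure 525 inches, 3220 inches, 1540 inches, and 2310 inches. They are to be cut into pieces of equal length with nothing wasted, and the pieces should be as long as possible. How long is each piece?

Each piece length must divide every original length, so the longest possible is gcd(525, 3220, 1540, 2310).
525 = 3 × 5^2 × 7
3220 = 2^2 × 5 × 7 × 23
1540 = 2^2 × 5 × 7 × 11
2310 = 2 × 3 × 5 × 7 × 11
gcd(525, 3220, 1540, 2310) = 5 × 7 = 35.

35 inches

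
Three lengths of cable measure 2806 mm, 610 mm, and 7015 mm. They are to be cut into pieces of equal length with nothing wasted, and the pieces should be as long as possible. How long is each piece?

The greatest length dividing all of 2806, 610, and 7015 is their gcd.
2806 = 2 × 23 × 61
610 = 2 × 5 × 61
7015 = 5 × 23 × 61
gcd(2806, 610, 7015) = 61.

61 mm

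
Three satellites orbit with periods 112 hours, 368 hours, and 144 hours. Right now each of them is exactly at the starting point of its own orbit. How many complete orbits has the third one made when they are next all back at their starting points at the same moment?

161 orbits

They are all back at their starting positions together after one LCM of the periods.
112 = 2^4 × 7
368 = 2^4 × 23
144 = 2^4 × 3^2
LCM(112, 368, 144) = 2^4 × 3^2 × 7 × 23 = 23184.
Orbits for period 144: 23184 / 144 = 161.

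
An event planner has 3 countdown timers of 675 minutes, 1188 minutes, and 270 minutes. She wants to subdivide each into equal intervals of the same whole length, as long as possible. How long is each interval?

The interval must divide each timer length; the longest such is the gcd.
675 = 3^3 × 5^2
1188 = 2^2 × 3^3 × 11
270 = 2 × 3^3 × 5
gcd(675, 1188, 270) = 3^3 = 27.

27 minutes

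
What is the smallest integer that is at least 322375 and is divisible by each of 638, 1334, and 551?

557612

The integer must be a common multiple of 638, 1334, and 551, so a multiple of their LCM.
638 = 2 × 11 × 29
1334 = 2 × 23 × 29
551 = 19 × 29
LCM(638, 1334, 551) = 2 × 11 × 19 × 23 × 29 = 278806.
Smallest multiple of 278806 that is ≥ 322375: ⌈322375/278806⌉ × 278806 = 2 × 278806 = 557612.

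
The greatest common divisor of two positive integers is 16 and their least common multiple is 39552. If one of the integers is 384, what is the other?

For two integers, gcd × lcm = product, so the other is (16 × 39552) / 384 = 632832 / 384 = 1648.

1648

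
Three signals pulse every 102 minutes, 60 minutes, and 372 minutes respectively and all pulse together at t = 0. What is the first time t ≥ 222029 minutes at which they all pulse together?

252960 minutes

Joint pulses occur at multiples of LCM(102, 60, 372).
102 = 2 × 3 × 17
60 = 2^2 × 3 × 5
372 = 2^2 × 3 × 31
LCM(102, 60, 372) = 2^2 × 3 × 5 × 17 × 31 = 31620.
Smallest multiple of 31620 that is ≥ 222029: ⌈222029/31620⌉ × 31620 = 8 × 31620 = 252960.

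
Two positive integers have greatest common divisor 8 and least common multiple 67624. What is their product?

540992

For any two positive integers, gcd × lcm = product = 8 × 67624 = 540992.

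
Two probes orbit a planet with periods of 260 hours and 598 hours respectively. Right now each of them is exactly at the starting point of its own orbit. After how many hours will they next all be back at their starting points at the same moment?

5980 hours

We need the least common multiple of the intervals.
260 = 2^2 × 5 × 13
598 = 2 × 13 × 23
LCM(260, 598) = 2^2 × 5 × 13 × 23 = 5980.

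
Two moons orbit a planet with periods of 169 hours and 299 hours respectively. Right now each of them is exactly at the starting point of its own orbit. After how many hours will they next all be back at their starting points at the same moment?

3887 hours

We need the least common multiple of the intervals.
169 = 13^2
299 = 13 × 23
LCM(169, 299) = 13^2 × 23 = 3887.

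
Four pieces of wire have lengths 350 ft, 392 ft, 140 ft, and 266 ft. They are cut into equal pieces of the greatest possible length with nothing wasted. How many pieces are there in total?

82

Piece length = gcd(350, 392, 140, 266).
350 = 2 × 5^2 × 7
392 = 2^3 × 7^2
140 = 2^2 × 5 × 7
266 = 2 × 7 × 19
gcd(350, 392, 140, 266) = 2 × 7 = 14.
Total pieces = 350/14 + 392/14 + 140/14 + 266/14 = 25 + 28 + 10 + 19 = 82.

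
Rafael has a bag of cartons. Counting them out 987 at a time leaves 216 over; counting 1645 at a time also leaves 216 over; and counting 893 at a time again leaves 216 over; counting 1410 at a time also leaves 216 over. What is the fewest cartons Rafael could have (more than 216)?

N − 216 must be a common multiple of 987, 1645, 893, and 1410.
987 = 3 × 7 × 47
1645 = 5 × 7 × 47
893 = 19 × 47
1410 = 2 × 3 × 5 × 47
LCM(987, 1645, 893, 1410) = 2 × 3 × 5 × 7 × 19 × 47 = 187530.
Smallest N > 216 is LCM + 216 = 187530 + 216 = 187746.

187746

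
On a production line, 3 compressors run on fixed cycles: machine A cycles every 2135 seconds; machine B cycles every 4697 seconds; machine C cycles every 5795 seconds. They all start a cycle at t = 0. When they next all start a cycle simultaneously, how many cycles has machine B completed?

They are all back at their starting positions together after one LCM of the periods.
2135 = 5 × 7 × 61
4697 = 7 × 11 × 61
5795 = 5 × 19 × 61
LCM(2135, 4697, 5795) = 5 × 7 × 11 × 19 × 61 = 446215.
Cycles for period 4697: 446215 / 4697 = 95.

95 cycles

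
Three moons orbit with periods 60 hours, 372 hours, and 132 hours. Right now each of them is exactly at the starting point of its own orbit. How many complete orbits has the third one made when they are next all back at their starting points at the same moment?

They are all back at their starting positions together after one LCM of the periods.
60 = 2^2 × 3 × 5
372 = 2^2 × 3 × 31
132 = 2^2 × 3 × 11
LCM(60, 372, 132) = 2^2 × 3 × 5 × 11 × 31 = 20460.
Orbits for period 132: 20460 / 132 = 155.

155 orbits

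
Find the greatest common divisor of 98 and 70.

98 = 2 × 7^2
70 = 2 × 5 × 7
gcd(98, 70) = 2 × 7 = 14.

14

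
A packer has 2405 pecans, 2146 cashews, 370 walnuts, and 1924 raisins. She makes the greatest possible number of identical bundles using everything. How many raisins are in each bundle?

52

Number of bundles = gcd(2405, 2146, 370, 1924).
2405 = 5 × 13 × 37
2146 = 2 × 29 × 37
370 = 2 × 5 × 37
1924 = 2^2 × 13 × 37
gcd(2405, 2146, 370, 1924) = 37.
raisins per bundle = 1924 / 37 = 52.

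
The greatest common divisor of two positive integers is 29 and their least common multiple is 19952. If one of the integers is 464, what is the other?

For two integers, gcd × lcm = product, so the other is (29 × 19952) / 464 = 578608 / 464 = 1247.

1247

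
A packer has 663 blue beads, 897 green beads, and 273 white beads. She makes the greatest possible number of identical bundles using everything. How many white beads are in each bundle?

7

Number of bundles = gcd(663, 897, 273).
663 = 3 × 13 × 17
897 = 3 × 13 × 23
273 = 3 × 7 × 13
gcd(663, 897, 273) = 3 × 13 = 39.
white beads per bundle = 273 / 39 = 7.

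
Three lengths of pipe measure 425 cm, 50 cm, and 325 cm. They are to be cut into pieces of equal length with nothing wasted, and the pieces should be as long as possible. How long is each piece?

The greatest length dividing all of 425, 50, and 325 is their gcd.
425 = 5^2 × 17
50 = 2 × 5^2
325 = 5^2 × 13
gcd(425, 50, 325) = 5^2 = 25.

25 cm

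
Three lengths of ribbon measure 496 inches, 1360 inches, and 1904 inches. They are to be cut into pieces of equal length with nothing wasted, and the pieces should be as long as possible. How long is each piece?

16 inches

Each piece length must divide every original length, so the longest possible is gcd(496, 1360, 1904).
496 = 2^4 × 31
1360 = 2^4 × 5 × 17
1904 = 2^4 × 7 × 17
gcd(496, 1360, 1904) = 2^4 = 16.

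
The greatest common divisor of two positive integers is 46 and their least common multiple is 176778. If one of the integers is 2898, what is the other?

For two integers, gcd × lcm = product, so the other is (46 × 176778) / 2898 = 8131788 / 2898 = 2806.

2806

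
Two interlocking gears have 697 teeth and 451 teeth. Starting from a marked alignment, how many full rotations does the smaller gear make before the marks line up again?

The first common completion time is the LCM of the periods.
697 = 17 × 41
451 = 11 × 41
LCM(697, 451) = 11 × 17 × 41 = 7667.
Rotations for period 451: 7667 / 451 = 17.

17 rotations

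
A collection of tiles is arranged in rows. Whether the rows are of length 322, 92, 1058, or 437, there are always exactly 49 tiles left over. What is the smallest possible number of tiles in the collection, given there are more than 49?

N − 49 must be a common multiple of 322, 92, 1058, and 437.
322 = 2 × 7 × 23
92 = 2^2 × 23
1058 = 2 × 23^2
437 = 19 × 23
LCM(322, 92, 1058, 437) = 2^2 × 7 × 19 × 23^2 = 281428.
Smallest N > 49 is LCM + 49 = 281428 + 49 = 281477.

281477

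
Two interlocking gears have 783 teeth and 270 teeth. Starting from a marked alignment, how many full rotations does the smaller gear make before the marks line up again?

The first common completion time is the LCM of the periods.
783 = 3^3 × 29
270 = 2 × 3^3 × 5
LCM(783, 270) = 2 × 3^3 × 5 × 29 = 7830.
Rotations for period 270: 7830 / 270 = 29.

29 rotations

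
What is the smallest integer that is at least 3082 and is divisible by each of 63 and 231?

3465

The integer must be a common multiple of 63 and 231, so a multiple of their LCM.
63 = 3^2 × 7
231 = 3 × 7 × 11
LCM(63, 231) = 3^2 × 7 × 11 = 693.
Smallest multiple of 693 that is ≥ 3082: ⌈3082/693⌉ × 693 = 5 × 693 = 3465.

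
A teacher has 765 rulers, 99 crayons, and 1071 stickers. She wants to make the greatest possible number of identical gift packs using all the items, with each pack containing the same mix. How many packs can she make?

9 packs

The pack count must divide each quantity, so the greatest is gcd(765, 99, 1071).
765 = 3^2 × 5 × 17
99 = 3^2 × 11
1071 = 3^2 × 7 × 17
gcd(765, 99, 1071) = 3^2 = 9.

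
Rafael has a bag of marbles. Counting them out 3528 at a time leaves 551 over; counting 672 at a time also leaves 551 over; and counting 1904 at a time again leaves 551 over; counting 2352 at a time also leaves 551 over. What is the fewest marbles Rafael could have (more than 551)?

240455

N − 551 must be a common multiple of 3528, 672, 1904, and 2352.
3528 = 2^3 × 3^2 × 7^2
672 = 2^5 × 3 × 7
1904 = 2^4 × 7 × 17
2352 = 2^4 × 3 × 7^2
LCM(3528, 672, 1904, 2352) = 2^5 × 3^2 × 7^2 × 17 = 239904.
Smallest N > 551 is LCM + 551 = 239904 + 551 = 240455.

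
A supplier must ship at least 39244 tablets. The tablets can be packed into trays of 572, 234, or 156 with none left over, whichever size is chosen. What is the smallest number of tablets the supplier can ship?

The number of tablets must be a common multiple of 572, 234, and 156, so a multiple of their LCM.
572 = 2^2 × 11 × 13
234 = 2 × 3^2 × 13
156 = 2^2 × 3 × 13
LCM(572, 234, 156) = 2^2 × 3^2 × 11 × 13 = 5148.
Smallest multiple of 5148 that is ≥ 39244: ⌈39244/5148⌉ × 5148 = 8 × 5148 = 41184.

41184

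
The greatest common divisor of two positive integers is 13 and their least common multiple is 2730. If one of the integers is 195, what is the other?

182

For two integers, gcd × lcm = product, so the other is (13 × 2730) / 195 = 35490 / 195 = 182.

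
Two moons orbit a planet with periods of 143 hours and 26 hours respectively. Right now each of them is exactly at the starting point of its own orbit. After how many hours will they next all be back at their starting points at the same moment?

We need the least common multiple of the intervals.
143 = 11 × 13
26 = 2 × 13
LCM(143, 26) = 2 × 11 × 13 = 286.

286 hours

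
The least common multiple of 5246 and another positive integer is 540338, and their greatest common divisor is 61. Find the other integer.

gcd × lcm = product of the two integers, so the other integer is (61 × 540338) / 5246 = 6283.

6283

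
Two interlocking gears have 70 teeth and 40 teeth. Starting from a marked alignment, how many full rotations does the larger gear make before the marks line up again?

The first common completion time is the LCM of the periods.
70 = 2 × 5 × 7
40 = 2^3 × 5
LCM(70, 40) = 2^3 × 5 × 7 = 280.
Rotations for period 70: 280 / 70 = 4.

4 rotations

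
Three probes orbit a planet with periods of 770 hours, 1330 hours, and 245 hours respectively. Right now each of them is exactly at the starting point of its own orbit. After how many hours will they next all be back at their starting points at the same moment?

102410 hours

We need the least common multiple of the intervals.
770 = 2 × 5 × 7 × 11
1330 = 2 × 5 × 7 × 19
245 = 5 × 7^2
LCM(770, 1330, 245) = 2 × 5 × 7^2 × 11 × 19 = 102410.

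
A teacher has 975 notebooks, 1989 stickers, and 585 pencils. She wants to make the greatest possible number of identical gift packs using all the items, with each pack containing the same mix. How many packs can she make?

39 packs

The pack count must divide each quantity, so the greatest is gcd(975, 1989, 585).
975 = 3 × 5^2 × 13
1989 = 3^2 × 13 × 17
585 = 3^2 × 5 × 13
gcd(975, 1989, 585) = 3 × 13 = 39.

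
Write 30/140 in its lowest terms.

30 = 2 × 3 × 5
140 = 2^2 × 5 × 7
gcd(30, 140) = 2 × 5 = 10.
Divide numerator and denominator by 10: 30/140 = 3/14.

3/14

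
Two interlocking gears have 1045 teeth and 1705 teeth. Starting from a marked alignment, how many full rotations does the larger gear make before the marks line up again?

19 rotations

All finish a whole number of cycles simultaneously at t = LCM of the periods.
1045 = 5 × 11 × 19
1705 = 5 × 11 × 31
LCM(1045, 1705) = 5 × 11 × 19 × 31 = 32395.
Rotations for period 1705: 32395 / 1705 = 19.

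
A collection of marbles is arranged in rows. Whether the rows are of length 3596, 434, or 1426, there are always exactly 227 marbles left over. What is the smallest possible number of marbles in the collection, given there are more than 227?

579183

N − 227 must be a common multiple of 3596, 434, and 1426.
3596 = 2^2 × 29 × 31
434 = 2 × 7 × 31
1426 = 2 × 23 × 31
LCM(3596, 434, 1426) = 2^2 × 7 × 23 × 29 × 31 = 578956.
Smallest N > 227 is LCM + 227 = 578956 + 227 = 579183.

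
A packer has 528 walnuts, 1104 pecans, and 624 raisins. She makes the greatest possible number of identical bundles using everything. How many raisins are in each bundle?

13

Number of bundles = gcd(528, 1104, 624).
528 = 2^4 × 3 × 11
1104 = 2^4 × 3 × 23
624 = 2^4 × 3 × 13
gcd(528, 1104, 624) = 2^4 × 3 = 48.
raisins per bundle = 624 / 48 = 13.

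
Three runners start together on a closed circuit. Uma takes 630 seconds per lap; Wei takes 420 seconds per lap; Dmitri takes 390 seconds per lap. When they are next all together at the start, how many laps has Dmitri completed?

The first common completion time is the LCM of the periods.
630 = 2 × 3^2 × 5 × 7
420 = 2^2 × 3 × 5 × 7
390 = 2 × 3 × 5 × 13
LCM(630, 420, 390) = 2^2 × 3^2 × 5 × 7 × 13 = 16380.
Laps for period 390: 16380 / 390 = 42.

42 laps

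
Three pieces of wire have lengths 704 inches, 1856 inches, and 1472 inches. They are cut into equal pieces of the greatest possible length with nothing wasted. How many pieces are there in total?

63

Piece length = gcd(704, 1856, 1472).
704 = 2^6 × 11
1856 = 2^6 × 29
1472 = 2^6 × 23
gcd(704, 1856, 1472) = 2^6 = 64.
Total pieces = 704/64 + 1856/64 + 1472/64 = 11 + 29 + 23 = 63.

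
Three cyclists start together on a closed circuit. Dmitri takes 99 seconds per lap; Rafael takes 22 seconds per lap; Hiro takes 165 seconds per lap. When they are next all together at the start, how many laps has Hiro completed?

The first common completion time is the LCM of the periods.
99 = 3^2 × 11
22 = 2 × 11
165 = 3 × 5 × 11
LCM(99, 22, 165) = 2 × 3^2 × 5 × 11 = 990.
Laps for period 165: 990 / 165 = 6.

6 laps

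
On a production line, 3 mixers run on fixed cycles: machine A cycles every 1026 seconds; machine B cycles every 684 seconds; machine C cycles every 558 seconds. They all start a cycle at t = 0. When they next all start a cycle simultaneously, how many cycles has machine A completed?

62 cycles

They are all back at their starting positions together after one LCM of the periods.
1026 = 2 × 3^3 × 19
684 = 2^2 × 3^2 × 19
558 = 2 × 3^2 × 31
LCM(1026, 684, 558) = 2^2 × 3^3 × 19 × 31 = 63612.
Cycles for period 1026: 63612 / 1026 = 62.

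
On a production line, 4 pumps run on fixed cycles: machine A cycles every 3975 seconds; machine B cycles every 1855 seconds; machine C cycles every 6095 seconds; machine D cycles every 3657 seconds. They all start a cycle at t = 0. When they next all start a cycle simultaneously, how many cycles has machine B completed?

345 cycles

The first common completion time is the LCM of the periods.
3975 = 3 × 5^2 × 53
1855 = 5 × 7 × 53
6095 = 5 × 23 × 53
3657 = 3 × 23 × 53
LCM(3975, 1855, 6095, 3657) = 3 × 5^2 × 7 × 23 × 53 = 639975.
Cycles for period 1855: 639975 / 1855 = 345.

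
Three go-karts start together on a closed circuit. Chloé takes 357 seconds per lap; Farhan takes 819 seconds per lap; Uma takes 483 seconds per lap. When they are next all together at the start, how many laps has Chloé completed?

897 laps

All finish a whole number of cycles simultaneously at t = LCM of the periods.
357 = 3 × 7 × 17
819 = 3^2 × 7 × 13
483 = 3 × 7 × 23
LCM(357, 819, 483) = 3^2 × 7 × 13 × 17 × 23 = 320229.
Laps for period 357: 320229 / 357 = 897.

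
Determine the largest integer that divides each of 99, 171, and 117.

99 = 3^2 × 11
171 = 3^2 × 19
117 = 3^2 × 13
gcd(99, 171, 117) = 3^2 = 9.

9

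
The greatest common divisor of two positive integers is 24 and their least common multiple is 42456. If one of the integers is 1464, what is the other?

696

For two integers, gcd × lcm = product, so the other is (24 × 42456) / 1464 = 1018944 / 1464 = 696.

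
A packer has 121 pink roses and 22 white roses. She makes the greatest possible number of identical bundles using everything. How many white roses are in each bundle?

Number of bundles = gcd(121, 22).
121 = 11^2
22 = 2 × 11
gcd(121, 22) = 11.
white roses per bundle = 22 / 11 = 2.

2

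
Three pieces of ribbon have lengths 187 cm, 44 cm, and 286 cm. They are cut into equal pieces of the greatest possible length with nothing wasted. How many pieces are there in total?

Piece length = gcd(187, 44, 286).
187 = 11 × 17
44 = 2^2 × 11
286 = 2 × 11 × 13
gcd(187, 44, 286) = 11.
Total pieces = 187/11 + 44/11 + 286/11 = 17 + 4 + 26 = 47.

47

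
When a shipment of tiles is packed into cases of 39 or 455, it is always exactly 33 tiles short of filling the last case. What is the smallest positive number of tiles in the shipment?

Being 33 short of a full case of size k means N ≡ −33 (mod k), i.e. N + 33 is a multiple of each size.
39 = 3 × 13
455 = 5 × 7 × 13
LCM(39, 455) = 3 × 5 × 7 × 13 = 1365.
Smallest positive N is 1365 − 33 = 1332.

1332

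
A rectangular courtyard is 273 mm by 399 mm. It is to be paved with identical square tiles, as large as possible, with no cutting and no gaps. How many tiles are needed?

247

Tile side = gcd(273, 399).
273 = 3 × 7 × 13
399 = 3 × 7 × 19
gcd(273, 399) = 3 × 7 = 21.
Tiles: (273/21) × (399/21) = 13 × 19 = 247.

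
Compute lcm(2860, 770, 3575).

2860 = 2^2 × 5 × 11 × 13
770 = 2 × 5 × 7 × 11
3575 = 5^2 × 11 × 13
LCM(2860, 770, 3575) = 2^2 × 5^2 × 7 × 11 × 13 = 100100.

100100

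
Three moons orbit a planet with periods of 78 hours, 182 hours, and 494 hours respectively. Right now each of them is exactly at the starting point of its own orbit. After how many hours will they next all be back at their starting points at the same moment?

10374 hours

The first simultaneous occurrence is after LCM of the individual periods.
78 = 2 × 3 × 13
182 = 2 × 7 × 13
494 = 2 × 13 × 19
LCM(78, 182, 494) = 2 × 3 × 7 × 13 × 19 = 10374.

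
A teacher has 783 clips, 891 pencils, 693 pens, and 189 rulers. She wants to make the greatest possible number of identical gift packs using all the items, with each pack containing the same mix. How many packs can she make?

9 packs

The pack count must divide each quantity, so the greatest is gcd(783, 891, 693, 189).
783 = 3^3 × 29
891 = 3^4 × 11
693 = 3^2 × 7 × 11
189 = 3^3 × 7
gcd(783, 891, 693, 189) = 3^2 = 9.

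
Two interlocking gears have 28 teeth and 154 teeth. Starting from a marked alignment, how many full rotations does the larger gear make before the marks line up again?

2 rotations

They are all back at their starting positions together after one LCM of the periods.
28 = 2^2 × 7
154 = 2 × 7 × 11
LCM(28, 154) = 2^2 × 7 × 11 = 308.
Rotations for period 154: 308 / 154 = 2.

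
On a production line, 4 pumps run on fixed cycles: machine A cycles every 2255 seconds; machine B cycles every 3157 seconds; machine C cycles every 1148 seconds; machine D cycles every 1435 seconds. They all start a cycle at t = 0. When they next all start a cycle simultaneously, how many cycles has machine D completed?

44 cycles

All finish a whole number of cycles simultaneously at t = LCM of the periods.
2255 = 5 × 11 × 41
3157 = 7 × 11 × 41
1148 = 2^2 × 7 × 41
1435 = 5 × 7 × 41
LCM(2255, 3157, 1148, 1435) = 2^2 × 5 × 7 × 11 × 41 = 63140.
Cycles for period 1435: 63140 / 1435 = 44.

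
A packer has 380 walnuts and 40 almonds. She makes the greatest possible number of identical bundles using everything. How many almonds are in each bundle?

2

Number of bundles = gcd(380, 40).
380 = 2^2 × 5 × 19
40 = 2^3 × 5
gcd(380, 40) = 2^2 × 5 = 20.
almonds per bundle = 40 / 20 = 2.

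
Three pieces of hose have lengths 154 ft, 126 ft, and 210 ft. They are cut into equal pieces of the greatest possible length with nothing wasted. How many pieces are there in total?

Piece length = gcd(154, 126, 210).
154 = 2 × 7 × 11
126 = 2 × 3^2 × 7
210 = 2 × 3 × 5 × 7
gcd(154, 126, 210) = 2 × 7 = 14.
Total pieces = 154/14 + 126/14 + 210/14 = 11 + 9 + 15 = 35.

35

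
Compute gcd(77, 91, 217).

7

77 = 7 × 11
91 = 7 × 13
217 = 7 × 31
gcd(77, 91, 217) = 7.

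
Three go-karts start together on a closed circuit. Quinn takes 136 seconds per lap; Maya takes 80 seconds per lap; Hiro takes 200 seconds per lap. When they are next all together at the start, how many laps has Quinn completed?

50 laps

All finish a whole number of cycles simultaneously at t = LCM of the periods.
136 = 2^3 × 17
80 = 2^4 × 5
200 = 2^3 × 5^2
LCM(136, 80, 200) = 2^4 × 5^2 × 17 = 6800.
Laps for period 136: 6800 / 136 = 50.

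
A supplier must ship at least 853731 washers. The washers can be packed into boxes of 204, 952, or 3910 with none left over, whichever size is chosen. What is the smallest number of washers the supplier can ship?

The number of washers must be a common multiple of 204, 952, and 3910, so a multiple of their LCM.
204 = 2^2 × 3 × 17
952 = 2^3 × 7 × 17
3910 = 2 × 5 × 17 × 23
LCM(204, 952, 3910) = 2^3 × 3 × 5 × 7 × 17 × 23 = 328440.
Smallest multiple of 328440 that is ≥ 853731: ⌈853731/328440⌉ × 328440 = 3 × 328440 = 985320.

985320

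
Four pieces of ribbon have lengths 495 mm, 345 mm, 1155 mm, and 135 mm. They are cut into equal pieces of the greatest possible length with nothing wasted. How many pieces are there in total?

Piece length = gcd(495, 345, 1155, 135).
495 = 3^2 × 5 × 11
345 = 3 × 5 × 23
1155 = 3 × 5 × 7 × 11
135 = 3^3 × 5
gcd(495, 345, 1155, 135) = 3 × 5 = 15.
Total pieces = 495/15 + 345/15 + 1155/15 + 135/15 = 33 + 23 + 77 + 9 = 142.

142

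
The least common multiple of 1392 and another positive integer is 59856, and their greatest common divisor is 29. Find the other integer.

1247

gcd × lcm = product of the two integers, so the other integer is (29 × 59856) / 1392 = 1247.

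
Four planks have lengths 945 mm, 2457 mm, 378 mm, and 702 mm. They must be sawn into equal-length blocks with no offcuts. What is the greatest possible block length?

This is the greatest common divisor of 945, 2457, 378, and 702.
945 = 3^3 × 5 × 7
2457 = 3^3 × 7 × 13
378 = 2 × 3^3 × 7
702 = 2 × 3^3 × 13
gcd(945, 2457, 378, 702) = 3^3 = 27.

27 mm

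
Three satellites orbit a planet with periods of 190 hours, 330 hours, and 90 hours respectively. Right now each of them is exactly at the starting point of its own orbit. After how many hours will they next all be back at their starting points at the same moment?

We need the least common multiple of the intervals.
190 = 2 × 5 × 19
330 = 2 × 3 × 5 × 11
90 = 2 × 3^2 × 5
LCM(190, 330, 90) = 2 × 3^2 × 5 × 11 × 19 = 18810.

18810 hours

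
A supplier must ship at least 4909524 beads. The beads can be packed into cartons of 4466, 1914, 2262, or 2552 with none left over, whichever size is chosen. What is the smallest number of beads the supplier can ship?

The number of beads must be a common multiple of 4466, 1914, 2262, and 2552, so a multiple of their LCM.
4466 = 2 × 7 × 11 × 29
1914 = 2 × 3 × 11 × 29
2262 = 2 × 3 × 13 × 29
2552 = 2^3 × 11 × 29
LCM(4466, 1914, 2262, 2552) = 2^3 × 3 × 7 × 11 × 13 × 29 = 696696.
Smallest multiple of 696696 that is ≥ 4909524: ⌈4909524/696696⌉ × 696696 = 8 × 696696 = 5573568.

5573568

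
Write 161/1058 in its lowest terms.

7/46

161 = 7 × 23
1058 = 2 × 23^2
gcd(161, 1058) = 23.
Divide numerator and denominator by 23: 161/1058 = 7/46.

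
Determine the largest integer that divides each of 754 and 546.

26

754 = 2 × 13 × 29
546 = 2 × 3 × 7 × 13
gcd(754, 546) = 2 × 13 = 26.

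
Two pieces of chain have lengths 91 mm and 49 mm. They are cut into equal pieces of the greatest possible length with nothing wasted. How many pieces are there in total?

20

Piece length = gcd(91, 49).
91 = 7 × 13
49 = 7^2
gcd(91, 49) = 7.
Total pieces = 91/7 + 49/7 = 13 + 7 = 20.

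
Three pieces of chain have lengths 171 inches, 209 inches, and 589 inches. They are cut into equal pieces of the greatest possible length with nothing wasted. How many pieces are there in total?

Piece length = gcd(171, 209, 589).
171 = 3^2 × 19
209 = 11 × 19
589 = 19 × 31
gcd(171, 209, 589) = 19.
Total pieces = 171/19 + 209/19 + 589/19 = 9 + 11 + 31 = 51.

51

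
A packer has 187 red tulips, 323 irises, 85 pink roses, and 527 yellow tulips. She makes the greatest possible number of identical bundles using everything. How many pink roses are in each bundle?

Number of bundles = gcd(187, 323, 85, 527).
187 = 11 × 17
323 = 17 × 19
85 = 5 × 17
527 = 17 × 31
gcd(187, 323, 85, 527) = 17.
pink roses per bundle = 85 / 17 = 5.

5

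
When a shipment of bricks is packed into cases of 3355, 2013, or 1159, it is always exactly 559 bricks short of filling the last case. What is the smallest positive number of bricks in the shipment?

190676

Being 559 short of a full case of size k means N ≡ −559 (mod k), i.e. N + 559 is a multiple of each size.
3355 = 5 × 11 × 61
2013 = 3 × 11 × 61
1159 = 19 × 61
LCM(3355, 2013, 1159) = 3 × 5 × 11 × 19 × 61 = 191235.
Smallest positive N is 191235 − 559 = 190676.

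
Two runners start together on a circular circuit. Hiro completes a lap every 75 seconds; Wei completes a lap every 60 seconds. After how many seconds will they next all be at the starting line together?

We need the least common multiple of the intervals.
75 = 3 × 5^2
60 = 2^2 × 3 × 5
LCM(75, 60) = 2^2 × 3 × 5^2 = 300.

300 seconds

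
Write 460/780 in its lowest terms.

460 = 2^2 × 5 × 23
780 = 2^2 × 3 × 5 × 13
gcd(460, 780) = 2^2 × 5 = 20.
Divide numerator and denominator by 20: 460/780 = 23/39.

23/39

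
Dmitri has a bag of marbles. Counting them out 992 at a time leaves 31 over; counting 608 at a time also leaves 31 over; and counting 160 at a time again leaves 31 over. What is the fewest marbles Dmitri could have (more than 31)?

94271

N − 31 must be a common multiple of 992, 608, and 160.
992 = 2^5 × 31
608 = 2^5 × 19
160 = 2^5 × 5
LCM(992, 608, 160) = 2^5 × 5 × 19 × 31 = 94240.
Smallest N > 31 is LCM + 31 = 94240 + 31 = 94271.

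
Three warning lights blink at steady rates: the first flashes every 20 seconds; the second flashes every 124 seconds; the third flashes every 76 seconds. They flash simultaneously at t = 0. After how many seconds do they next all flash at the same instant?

11780 seconds

They coincide at every common multiple of the periods; the first is the LCM.
20 = 2^2 × 5
124 = 2^2 × 31
76 = 2^2 × 19
LCM(20, 124, 76) = 2^2 × 5 × 19 × 31 = 11780.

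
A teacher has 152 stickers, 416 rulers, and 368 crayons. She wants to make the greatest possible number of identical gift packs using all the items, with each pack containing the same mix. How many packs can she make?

The pack count must divide each quantity, so the greatest is gcd(152, 416, 368).
152 = 2^3 × 19
416 = 2^5 × 13
368 = 2^4 × 23
gcd(152, 416, 368) = 2^3 = 8.

8 packs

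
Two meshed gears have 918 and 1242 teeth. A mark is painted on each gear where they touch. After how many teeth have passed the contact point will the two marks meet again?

21114 teeth

The first simultaneous occurrence is after LCM of the individual periods.
918 = 2 × 3^3 × 17
1242 = 2 × 3^3 × 23
LCM(918, 1242) = 2 × 3^3 × 17 × 23 = 21114.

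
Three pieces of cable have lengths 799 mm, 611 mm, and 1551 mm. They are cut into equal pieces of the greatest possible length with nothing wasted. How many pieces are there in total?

Piece length = gcd(799, 611, 1551).
799 = 17 × 47
611 = 13 × 47
1551 = 3 × 11 × 47
gcd(799, 611, 1551) = 47.
Total pieces = 799/47 + 611/47 + 1551/47 = 17 + 13 + 33 = 63.

63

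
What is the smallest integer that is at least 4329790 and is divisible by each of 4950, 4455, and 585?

4633200

The integer must be a common multiple of 4950, 4455, and 585, so a multiple of their LCM.
4950 = 2 × 3^2 × 5^2 × 11
4455 = 3^4 × 5 × 11
585 = 3^2 × 5 × 13
LCM(4950, 4455, 585) = 2 × 3^4 × 5^2 × 11 × 13 = 579150.
Smallest multiple of 579150 that is ≥ 4329790: ⌈4329790/579150⌉ × 579150 = 8 × 579150 = 4633200.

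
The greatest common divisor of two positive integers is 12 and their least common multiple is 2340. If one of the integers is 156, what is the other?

180

For two integers, gcd × lcm = product, so the other is (12 × 2340) / 156 = 28080 / 156 = 180.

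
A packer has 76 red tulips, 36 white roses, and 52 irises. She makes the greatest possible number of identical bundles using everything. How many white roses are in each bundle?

9

Number of bundles = gcd(76, 36, 52).
76 = 2^2 × 19
36 = 2^2 × 3^2
52 = 2^2 × 13
gcd(76, 36, 52) = 2^2 = 4.
white roses per bundle = 36 / 4 = 9.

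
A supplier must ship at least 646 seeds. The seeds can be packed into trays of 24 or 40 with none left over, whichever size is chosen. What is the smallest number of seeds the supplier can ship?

720

The number of seeds must be a common multiple of 24 and 40, so a multiple of their LCM.
24 = 2^3 × 3
40 = 2^3 × 5
LCM(24, 40) = 2^3 × 3 × 5 = 120.
Smallest multiple of 120 that is ≥ 646: ⌈646/120⌉ × 120 = 6 × 120 = 720.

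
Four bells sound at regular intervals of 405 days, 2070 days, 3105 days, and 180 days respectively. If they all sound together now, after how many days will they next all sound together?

We need the least common multiple of the intervals.
405 = 3^4 × 5
2070 = 2 × 3^2 × 5 × 23
3105 = 3^3 × 5 × 23
180 = 2^2 × 3^2 × 5
LCM(405, 2070, 3105, 180) = 2^2 × 3^4 × 5 × 23 = 37260.

37260 days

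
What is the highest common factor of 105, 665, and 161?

7

105 = 3 × 5 × 7
665 = 5 × 7 × 19
161 = 7 × 23
gcd(105, 665, 161) = 7.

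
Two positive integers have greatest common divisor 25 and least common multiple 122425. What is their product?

For any two positive integers, gcd × lcm = product = 25 × 122425 = 3060625.

3060625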